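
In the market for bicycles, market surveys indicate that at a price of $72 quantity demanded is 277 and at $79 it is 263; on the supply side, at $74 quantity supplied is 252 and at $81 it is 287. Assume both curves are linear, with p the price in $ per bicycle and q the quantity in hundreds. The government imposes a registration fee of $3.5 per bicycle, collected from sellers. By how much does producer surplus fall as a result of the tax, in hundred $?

Demand slope: (263 − 277)/(79 − 72) = -2, so qd = 421 − 2p.
Supply slope: (287 − 252)/(81 − 74) = 5, so qs = 5p − 118.
Without the tax, 421 − 2p = 5p − 118 gives 7p = 539, so p* = $77 and q* = 267.
With the tax collected from sellers, supply shifts: qs = 5(p − 3.5) − 118.
Solving gives q = 262 with buyers paying $79.5 and sellers receiving $76 (the $3.5 wedge).
ΔPS is the trapezoid between Q = 262 and Q = 267 of height $1: ½ · (267 + 262) · 1 = $264.5.

Producer surplus falls by $264.5 hundred.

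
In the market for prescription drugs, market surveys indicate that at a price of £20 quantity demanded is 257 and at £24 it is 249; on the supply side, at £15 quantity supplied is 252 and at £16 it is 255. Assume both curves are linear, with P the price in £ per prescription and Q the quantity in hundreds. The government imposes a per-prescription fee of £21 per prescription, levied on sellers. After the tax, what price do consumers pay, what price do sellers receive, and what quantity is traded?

Consumers pay £30.6; sellers receive £9.6; quantity = 235.8.

Demand slope: (249 − 257)/(24 − 20) = -2, so Qd = 297 − 2P.
Supply slope: (255 − 252)/(16 − 15) = 3, so Qs = 3P + 207.
Without the tax, 297 − 2P = 3P + 207 gives 5P = 90, so P* = £18 and Q* = 261.
With the tax collected from sellers, supply shifts: Qs = 3(P − 21) + 207.
New equilibrium: consumers pay £30.6, sellers receive £9.6, Q = 235.8. (Wedge: Pb − Ps = 21.)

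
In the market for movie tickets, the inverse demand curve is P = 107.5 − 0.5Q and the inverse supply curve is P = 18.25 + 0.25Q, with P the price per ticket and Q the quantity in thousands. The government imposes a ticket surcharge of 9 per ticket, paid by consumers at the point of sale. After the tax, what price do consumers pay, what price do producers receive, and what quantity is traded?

Consumers pay 54; producers receive 45; quantity = 107.

Rewrite in direct form: Qd = 215 − 2P and Qs = 4P − 73.
Without the tax, 215 − 2P = 4P − 73 gives 6P = 288, so P* = 48 and Q* = 119.
With the tax collected from consumers, demand (in seller-price terms) shifts: Qd = 215 − 2(P + 9).
New equilibrium: consumers pay 54, producers receive 45, Q = 107. (Wedge: Pb − Ps = 9.)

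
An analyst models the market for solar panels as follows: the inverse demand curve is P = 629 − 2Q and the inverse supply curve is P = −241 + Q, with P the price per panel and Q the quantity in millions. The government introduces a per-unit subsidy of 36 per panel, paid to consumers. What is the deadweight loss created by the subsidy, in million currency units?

Deadweight loss = 216 million.

Inverting to Q(P) form: Qd = 314.5 − 0.5P; Qs = P + 241.
Before the subsidy: set 314.5 − 0.5P = P + 241 → P* = 49, Q* = 290.
With a per-unit subsidy paid to consumers, each effectively pays P − 36, so demand becomes Qd = 314.5 − 0.5(P − 36).
Solving gives Q = 302 with consumers paying 25 and sellers receiving 61 (the 36 wedge).
Quantity rises by |ΔQ| = |290 − 302| = 12.
DWL = ½ · t · |ΔQ| = ½ · 36 · 12 = 216.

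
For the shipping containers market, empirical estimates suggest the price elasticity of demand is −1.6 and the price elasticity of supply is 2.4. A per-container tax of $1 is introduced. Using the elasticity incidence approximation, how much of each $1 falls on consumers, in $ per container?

Incidence ratio: consumers' share ≈ εs / (εs + |εd|) = 2.4 / (2.4 + 1.6) = 0.6.
So consumers bear ≈ 0.6 × $1 = $0.6; producers bear $0.4.

Consumers bear ≈ $0.6 per container.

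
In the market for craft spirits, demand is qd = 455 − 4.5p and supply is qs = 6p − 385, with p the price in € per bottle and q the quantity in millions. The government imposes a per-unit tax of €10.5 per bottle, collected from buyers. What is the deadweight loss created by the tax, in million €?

Deadweight loss = €141.75 million.

Without the tax, 455 − 4.5p = 6p − 385 gives 10.5p = 840, so p* = €80 and q* = 95.
With the tax collected from buyers, demand (in seller-price terms) shifts: qd = 455 − 4.5(p + 10.5).
Solving gives q = 68 with buyers paying €86 and producers receiving €75.5 (the €10.5 wedge).
Quantity falls by |ΔQ| = |95 − 68| = 27.
DWL = ½ · t · |ΔQ| = ½ · 10.5 · 27 = €141.75.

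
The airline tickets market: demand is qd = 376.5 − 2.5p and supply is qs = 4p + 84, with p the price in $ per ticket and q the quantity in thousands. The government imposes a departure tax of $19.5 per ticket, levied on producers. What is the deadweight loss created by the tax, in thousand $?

Deadweight loss = $292.5 thousand.

Without the tax, 376.5 − 2.5p = 4p + 84 gives 6.5p = 292.5, so p* = $45 and q* = 264.
With the tax collected from producers, supply shifts: qs = 4(p − 19.5) + 84.
New equilibrium: consumers pay $57, producers receive $37.5, q = 234. (Wedge: pb − ps = 19.5.)
Quantity falls by |ΔQ| = |264 − 234| = 30.
DWL = ½ · t · |ΔQ| = ½ · 19.5 · 30 = $292.5.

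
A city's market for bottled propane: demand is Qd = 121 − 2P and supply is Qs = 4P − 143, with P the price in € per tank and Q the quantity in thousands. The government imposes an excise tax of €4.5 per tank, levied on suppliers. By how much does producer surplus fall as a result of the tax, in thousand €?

Producer surplus falls by €45 thousand.

Without the tax, 121 − 2P = 4P − 143 gives 6P = 264, so P* = €44 and Q* = 33.
With the tax collected from suppliers, supply shifts: Qs = 4(P − 4.5) − 143.
Solving gives Q = 27 with consumers paying €47 and suppliers receiving €42.5 (the €4.5 wedge).
ΔPS is the trapezoid between Q = 27 and Q = 33 of height €1.5: ½ · (33 + 27) · 1.5 = €45.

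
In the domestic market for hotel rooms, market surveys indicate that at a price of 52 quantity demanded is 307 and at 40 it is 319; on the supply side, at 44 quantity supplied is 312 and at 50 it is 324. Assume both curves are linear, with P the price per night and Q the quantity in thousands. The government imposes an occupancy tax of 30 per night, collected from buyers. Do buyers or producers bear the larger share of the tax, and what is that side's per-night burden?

Demand slope: (319 − 307)/(40 − 52) = -1, so Qd = 359 − P.
Supply slope: (324 − 312)/(50 − 44) = 2, so Qs = 2P + 224.
Before the tax: set 359 − P = 2P + 224 → P* = 45, Q* = 314.
With the tax collected from buyers, demand (in seller-price terms) shifts: Qd = 359 − (P + 30).
New equilibrium: buyers pay 65, producers receive 35, Q = 294. (Wedge: Pb − Ps = 30.)
Per-night burden: buyers 20, producers 10.
Buyers take the larger share because demand is less price-elastic here (demand slope 1 vs supply slope 2).
The less price-elastic side of the market bears the larger share of a per-unit tax.

Buyers bear the larger share: 20 per night.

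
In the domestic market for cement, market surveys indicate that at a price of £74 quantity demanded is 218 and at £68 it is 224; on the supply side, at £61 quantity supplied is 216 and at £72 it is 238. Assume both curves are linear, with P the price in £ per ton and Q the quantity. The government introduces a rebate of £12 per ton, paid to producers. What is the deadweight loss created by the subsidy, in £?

Demand slope: (224 − 218)/(68 − 74) = -1, so Qd = 292 − P.
Supply slope: (238 − 216)/(72 − 61) = 2, so Qs = 2P + 94.
Without the subsidy, 292 − P = 2P + 94 gives 3P = 198, so P* = £66 and Q* = 226.
With a per-unit subsidy paid to producers, each receives P + 12 per unit sold, so supply becomes Qs = 2(P + 12) + 94.
Solving gives Q = 234 with consumers paying £58 and producers receiving £70 (the £12 wedge).
Quantity rises by |ΔQ| = |226 − 234| = 8.
DWL = ½ · t · |ΔQ| = ½ · 12 · 8 = £48.

Deadweight loss = £48.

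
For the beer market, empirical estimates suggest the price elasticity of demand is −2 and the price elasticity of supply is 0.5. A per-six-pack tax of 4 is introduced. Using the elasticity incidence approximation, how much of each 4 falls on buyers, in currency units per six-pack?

Buyers bear ≈ 0.8 per six-pack.

Incidence ratio: buyers' share ≈ εs / (εs + |εd|) = 0.5 / (0.5 + 2) = 0.2.
So buyers bear ≈ 0.2 × 4 = 0.8; sellers bear 3.2.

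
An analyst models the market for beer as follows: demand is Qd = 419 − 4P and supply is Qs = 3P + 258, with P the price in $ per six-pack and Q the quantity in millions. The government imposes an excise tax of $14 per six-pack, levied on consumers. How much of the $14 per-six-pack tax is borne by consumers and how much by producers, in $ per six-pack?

Before the tax: set 419 − 4P = 3P + 258 → P* = $23, Q* = 327.
With the tax collected from consumers, demand (in seller-price terms) shifts: Qd = 419 − 4(P + 14).
New equilibrium: consumers pay $29, producers receive $15, Q = 303. (Wedge: Pb − Ps = 14.)
Burden on consumers: $6; on producers: $8. (They sum to $14.)
The less price-elastic side of the market bears the larger share of a per-unit tax.

Consumers bear $6 per six-pack; producers bear $8 per six-pack.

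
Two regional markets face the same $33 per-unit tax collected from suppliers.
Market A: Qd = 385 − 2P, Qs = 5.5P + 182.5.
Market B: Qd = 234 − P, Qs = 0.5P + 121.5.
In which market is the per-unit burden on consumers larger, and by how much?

Market A: pre-tax P* = $27, Q* = 331; post-tax Q = 282.6; per-unit burden on consumers = $24.2.
Market B: pre-tax P* = $75, Q* = 159; post-tax Q = 148; per-unit burden on consumers = $11.
Difference: $24.2 vs $11 → market A is larger by $13.2.

Market A, by $13.2.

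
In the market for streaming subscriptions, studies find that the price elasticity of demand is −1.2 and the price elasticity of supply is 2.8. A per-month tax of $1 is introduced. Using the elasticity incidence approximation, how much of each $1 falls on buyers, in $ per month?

Incidence ratio: buyers' share ≈ εs / (εs + |εd|) = 2.8 / (2.8 + 1.2) = 0.7.
So buyers bear ≈ 0.7 × $1 = $0.7; sellers bear $0.3.

Buyers bear ≈ $0.7 per month.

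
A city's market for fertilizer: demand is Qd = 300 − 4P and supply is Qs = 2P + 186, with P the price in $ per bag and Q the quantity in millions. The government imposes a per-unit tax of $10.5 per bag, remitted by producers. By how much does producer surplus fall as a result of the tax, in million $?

Producer surplus falls by $1519 million.

Before the tax: set 300 − 4P = 2P + 186 → P* = $19, Q* = 224.
With the tax collected from producers, supply shifts: Qs = 2(P − 10.5) + 186.
New equilibrium: buyers pay $22.5, producers receive $12, Q = 210. (Wedge: Pb − Ps = 10.5.)
ΔPS is the trapezoid between Q = 210 and Q = 224 of height $7: ½ · (224 + 210) · 7 = $1519.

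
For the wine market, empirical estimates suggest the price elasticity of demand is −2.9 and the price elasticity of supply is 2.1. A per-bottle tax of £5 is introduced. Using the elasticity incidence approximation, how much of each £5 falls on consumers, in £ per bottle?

Incidence ratio: consumers' share ≈ εs / (εs + |εd|) = 2.1 / (2.1 + 2.9) = 0.42.
So consumers bear ≈ 0.42 × £5 = £2.1; sellers bear £2.9.

Consumers bear ≈ £2.1 per bottle.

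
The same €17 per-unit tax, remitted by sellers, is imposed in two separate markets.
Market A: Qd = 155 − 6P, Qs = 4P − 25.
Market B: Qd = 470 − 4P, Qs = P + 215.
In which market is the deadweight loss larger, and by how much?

Market A: pre-tax P* = €18, Q* = 47; post-tax Q = 6.2; deadweight loss = €346.8.
Market B: pre-tax P* = €51, Q* = 266; post-tax Q = 252.4; deadweight loss = €115.6.
Difference: €346.8 vs €115.6 → market A is larger by €231.2.

Market A, by €231.2.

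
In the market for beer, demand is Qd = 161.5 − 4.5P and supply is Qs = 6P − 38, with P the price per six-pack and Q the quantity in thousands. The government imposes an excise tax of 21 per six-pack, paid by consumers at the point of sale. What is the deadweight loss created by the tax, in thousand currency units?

Before the tax: set 161.5 − 4.5P = 6P − 38 → P* = 19, Q* = 76.
With the tax collected from consumers, demand (in seller-price terms) shifts: Qd = 161.5 − 4.5(P + 21).
New equilibrium: consumers pay 31, producers receive 10, Q = 22. (Wedge: Pb − Ps = 21.)
Quantity falls by |ΔQ| = |76 − 22| = 54.
DWL = ½ · t · |ΔQ| = ½ · 21 · 54 = 567.

Deadweight loss = 567 thousand.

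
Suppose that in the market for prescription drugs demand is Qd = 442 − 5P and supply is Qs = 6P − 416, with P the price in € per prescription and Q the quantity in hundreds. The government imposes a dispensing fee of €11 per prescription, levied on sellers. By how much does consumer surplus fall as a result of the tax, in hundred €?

Without the tax, 442 − 5P = 6P − 416 gives 11P = 858, so P* = €78 and Q* = 52.
With the tax collected from sellers, supply shifts: Qs = 6(P − 11) − 416.
New equilibrium: buyers pay €84, sellers receive €73, Q = 22. (Wedge: Pb − Ps = 11.)
ΔCS is the trapezoid between Q = 22 and Q = 52 of height €6: ½ · (52 + 22) · 6 = €222.

Consumer surplus falls by €222 hundred.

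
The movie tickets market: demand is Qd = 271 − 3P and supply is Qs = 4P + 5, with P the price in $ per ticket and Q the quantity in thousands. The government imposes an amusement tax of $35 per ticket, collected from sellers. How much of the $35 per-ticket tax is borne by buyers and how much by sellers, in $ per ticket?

Before the tax: set 271 − 3P = 4P + 5 → P* = $38, Q* = 157.
With the tax collected from sellers, supply shifts: Qs = 4(P − 35) + 5.
Solving gives Q = 97 with buyers paying $58 and sellers receiving $23 (the $35 wedge).
Burden on buyers: $20; on sellers: $15. (They sum to $35.)

Buyers bear $20 per ticket; sellers bear $15 per ticket.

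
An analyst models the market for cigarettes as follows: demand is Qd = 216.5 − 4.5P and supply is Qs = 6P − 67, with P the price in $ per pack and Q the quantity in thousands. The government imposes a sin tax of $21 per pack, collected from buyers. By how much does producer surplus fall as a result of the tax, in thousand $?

Producer surplus falls by $612 thousand.

Before the tax: set 216.5 − 4.5P = 6P − 67 → P* = $27, Q* = 95.
With the tax collected from buyers, demand (in seller-price terms) shifts: Qd = 216.5 − 4.5(P + 21).
Solving gives Q = 41 with buyers paying $39 and sellers receiving $18 (the $21 wedge).
ΔPS is the trapezoid between Q = 41 and Q = 95 of height $9: ½ · (95 + 41) · 9 = $612.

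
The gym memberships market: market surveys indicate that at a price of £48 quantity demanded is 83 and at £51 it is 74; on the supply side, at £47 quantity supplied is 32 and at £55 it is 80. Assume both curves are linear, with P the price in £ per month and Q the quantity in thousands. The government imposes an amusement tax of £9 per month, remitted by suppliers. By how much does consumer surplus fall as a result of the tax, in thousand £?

Consumer surplus falls by £354 thousand.

Demand slope: (74 − 83)/(51 − 48) = -3, so Qd = 227 − 3P.
Supply slope: (80 − 32)/(55 − 47) = 6, so Qs = 6P − 250.
Before the tax: set 227 − 3P = 6P − 250 → P* = £53, Q* = 68.
With the tax collected from suppliers, supply shifts: Qs = 6(P − 9) − 250.
New equilibrium: consumers pay £59, suppliers receive £50, Q = 50. (Wedge: Pb − Ps = 9.)
ΔCS is the trapezoid between Q = 50 and Q = 68 of height £6: ½ · (68 + 50) · 6 = £354.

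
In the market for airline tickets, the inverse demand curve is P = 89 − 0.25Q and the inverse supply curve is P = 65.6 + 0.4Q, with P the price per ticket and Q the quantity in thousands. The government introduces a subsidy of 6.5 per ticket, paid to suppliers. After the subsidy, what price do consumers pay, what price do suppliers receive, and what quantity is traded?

Consumers pay 77.5; suppliers receive 84; quantity = 46.

Rewrite in direct form: Qd = 356 − 4P and Qs = 2.5P − 164.
Without the subsidy, 356 − 4P = 2.5P − 164 gives 6.5P = 520, so P* = 80 and Q* = 36.
With a per-unit subsidy paid to suppliers, each receives P + 6.5 per unit sold, so supply becomes Qs = 2.5(P + 6.5) − 164.
Solving gives Q = 46 with consumers paying 77.5 and suppliers receiving 84 (the 6.5 wedge).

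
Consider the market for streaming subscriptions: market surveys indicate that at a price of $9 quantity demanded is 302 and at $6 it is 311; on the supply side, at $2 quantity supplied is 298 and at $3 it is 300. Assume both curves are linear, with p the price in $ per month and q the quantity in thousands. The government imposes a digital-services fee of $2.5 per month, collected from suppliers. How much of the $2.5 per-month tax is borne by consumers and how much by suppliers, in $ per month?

Demand slope: (311 − 302)/(6 − 9) = -3, so qd = 329 − 3p.
Supply slope: (300 − 298)/(3 − 2) = 2, so qs = 2p + 294.
Before the tax: set 329 − 3p = 2p + 294 → p* = $7, q* = 308.
With the tax collected from suppliers, supply shifts: qs = 2(p − 2.5) + 294.
New equilibrium: consumers pay $8, suppliers receive $5.5, q = 305. (Wedge: pb − ps = 2.5.)
Burden on consumers: $1; on suppliers: $1.5. (They sum to $2.5.)
The less price-elastic side of the market bears the larger share of a per-unit tax.

Consumers bear $1 per month; suppliers bear $1.5 per month.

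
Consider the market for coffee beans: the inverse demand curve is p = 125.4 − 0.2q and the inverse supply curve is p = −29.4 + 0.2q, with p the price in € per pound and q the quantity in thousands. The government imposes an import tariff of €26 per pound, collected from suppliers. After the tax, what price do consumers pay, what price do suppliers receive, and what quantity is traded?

Consumers pay €61; suppliers receive €35; quantity = 322.

Inverting to q(p) form: qd = 627 − 5p; qs = 5p + 147.
Without the tax, 627 − 5p = 5p + 147 gives 10p = 480, so p* = €48 and q* = 387.
With the tax collected from suppliers, supply shifts: qs = 5(p − 26) + 147.
New equilibrium: consumers pay €61, suppliers receive €35, q = 322. (Wedge: pb − ps = 26.)
The less price-elastic side of the market bears the larger share of a per-unit tax.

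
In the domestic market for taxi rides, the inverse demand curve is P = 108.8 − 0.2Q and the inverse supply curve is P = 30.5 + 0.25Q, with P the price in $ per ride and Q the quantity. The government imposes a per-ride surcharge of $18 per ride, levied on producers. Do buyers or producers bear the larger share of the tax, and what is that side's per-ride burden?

Producers bear the larger share: $10 per ride.

Inverting to Q(P) form: Qd = 544 − 5P; Qs = 4P − 122.
Without the tax, 544 − 5P = 4P − 122 gives 9P = 666, so P* = $74 and Q* = 174.
With the tax collected from producers, supply shifts: Qs = 4(P − 18) − 122.
Solving gives Q = 134 with buyers paying $82 and producers receiving $64 (the $18 wedge).
Per-ride burden: buyers $8, producers $10.
Producers take the larger share because supply is less price-elastic here (demand slope 5 vs supply slope 4).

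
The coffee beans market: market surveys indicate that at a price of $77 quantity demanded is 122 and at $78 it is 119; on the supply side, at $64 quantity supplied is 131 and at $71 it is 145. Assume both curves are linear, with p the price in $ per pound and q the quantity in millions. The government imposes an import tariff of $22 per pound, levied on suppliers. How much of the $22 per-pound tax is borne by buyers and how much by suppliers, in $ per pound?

Buyers bear $8.8 per pound; suppliers bear $13.2 per pound.

Demand slope: (119 − 122)/(78 − 77) = -3, so qd = 353 − 3p.
Supply slope: (145 − 131)/(71 − 64) = 2, so qs = 2p + 3.
Without the tax, 353 − 3p = 2p + 3 gives 5p = 350, so p* = $70 and q* = 143.
With the tax collected from suppliers, supply shifts: qs = 2(p − 22) + 3.
Solving gives q = 116.6 with buyers paying $78.8 and suppliers receiving $56.8 (the $22 wedge).
Burden on buyers: $8.8; on suppliers: $13.2. (They sum to $22.)
The less price-elastic side of the market bears the larger share of a per-unit tax.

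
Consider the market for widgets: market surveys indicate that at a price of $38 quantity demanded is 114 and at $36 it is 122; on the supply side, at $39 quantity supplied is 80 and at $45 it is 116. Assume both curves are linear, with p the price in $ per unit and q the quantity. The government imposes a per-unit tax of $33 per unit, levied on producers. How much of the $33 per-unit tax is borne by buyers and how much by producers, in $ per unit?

Buyers bear $19.8 per unit; producers bear $13.2 per unit.

Demand slope: (122 − 114)/(36 − 38) = -4, so qd = 266 − 4p.
Supply slope: (116 − 80)/(45 − 39) = 6, so qs = 6p − 154.
Before the tax: set 266 − 4p = 6p − 154 → p* = $42, q* = 98.
With the tax collected from producers, supply shifts: qs = 6(p − 33) − 154.
New equilibrium: buyers pay $61.8, producers receive $28.8, q = 18.8. (Wedge: pb − ps = 33.)
Burden on buyers: $19.8; on producers: $13.2. (They sum to $33.)
The less price-elastic side of the market bears the larger share of a per-unit tax.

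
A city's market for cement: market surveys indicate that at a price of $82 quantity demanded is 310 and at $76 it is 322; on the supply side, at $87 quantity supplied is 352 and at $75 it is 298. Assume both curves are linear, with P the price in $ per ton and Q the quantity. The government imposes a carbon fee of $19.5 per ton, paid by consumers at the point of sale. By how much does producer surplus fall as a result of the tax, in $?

Producer surplus falls by $1815.

Demand slope: (322 − 310)/(76 − 82) = -2, so Qd = 474 − 2P.
Supply slope: (298 − 352)/(75 − 87) = 4.5, so Qs = 4.5P − 39.5.
Before the tax: set 474 − 2P = 4.5P − 39.5 → P* = $79, Q* = 316.
With the tax collected from consumers, demand (in seller-price terms) shifts: Qd = 474 − 2(P + 19.5).
Solving gives Q = 289 with consumers paying $92.5 and suppliers receiving $73 (the $19.5 wedge).
ΔPS is the trapezoid between Q = 289 and Q = 316 of height $6: ½ · (316 + 289) · 6 = $1815.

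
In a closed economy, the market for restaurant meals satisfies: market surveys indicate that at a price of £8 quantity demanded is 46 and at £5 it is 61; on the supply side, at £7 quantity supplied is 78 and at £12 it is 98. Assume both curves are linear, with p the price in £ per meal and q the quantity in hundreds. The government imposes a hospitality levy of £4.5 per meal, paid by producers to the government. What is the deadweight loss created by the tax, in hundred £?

Deadweight loss = £22.5 hundred.

Demand slope: (61 − 46)/(5 − 8) = -5, so qd = 86 − 5p.
Supply slope: (98 − 78)/(12 − 7) = 4, so qs = 4p + 50.
Without the tax, 86 − 5p = 4p + 50 gives 9p = 36, so p* = £4 and q* = 66.
With the tax collected from producers, supply shifts: qs = 4(p − 4.5) + 50.
New equilibrium: consumers pay £6, producers receive £1.5, q = 56. (Wedge: pb − ps = 4.5.)
Quantity falls by |ΔQ| = |66 − 56| = 10.
DWL = ½ · t · |ΔQ| = ½ · 4.5 · 10 = £22.5.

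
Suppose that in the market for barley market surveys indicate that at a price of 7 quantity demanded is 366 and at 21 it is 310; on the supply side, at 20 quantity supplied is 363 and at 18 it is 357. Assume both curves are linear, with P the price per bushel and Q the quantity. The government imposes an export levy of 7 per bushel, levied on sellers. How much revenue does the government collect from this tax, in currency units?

Demand slope: (310 − 366)/(21 − 7) = -4, so Qd = 394 − 4P.
Supply slope: (357 − 363)/(18 − 20) = 3, so Qs = 3P + 303.
Before the tax: set 394 − 4P = 3P + 303 → P* = 13, Q* = 342.
With the tax collected from sellers, supply shifts: Qs = 3(P − 7) + 303.
Solving gives Q = 330 with buyers paying 16 and sellers receiving 9 (the 7 wedge).
Revenue = t · Q = 7 · 330 = 2310.

Tax revenue = 2310.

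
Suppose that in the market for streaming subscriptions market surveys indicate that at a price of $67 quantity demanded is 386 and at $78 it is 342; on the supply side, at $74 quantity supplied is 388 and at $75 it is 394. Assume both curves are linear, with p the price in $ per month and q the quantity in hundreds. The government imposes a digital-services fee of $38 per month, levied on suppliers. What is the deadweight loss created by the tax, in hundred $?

Deadweight loss = $1732.8 hundred.

Demand slope: (342 − 386)/(78 − 67) = -4, so qd = 654 − 4p.
Supply slope: (394 − 388)/(75 − 74) = 6, so qs = 6p − 56.
Without the tax, 654 − 4p = 6p − 56 gives 10p = 710, so p* = $71 and q* = 370.
With the tax collected from suppliers, supply shifts: qs = 6(p − 38) − 56.
New equilibrium: consumers pay $93.8, suppliers receive $55.8, q = 278.8. (Wedge: pb − ps = 38.)
Quantity falls by |ΔQ| = |370 − 278.8| = 91.2.
DWL = ½ · t · |ΔQ| = ½ · 38 · 91.2 = $1732.8.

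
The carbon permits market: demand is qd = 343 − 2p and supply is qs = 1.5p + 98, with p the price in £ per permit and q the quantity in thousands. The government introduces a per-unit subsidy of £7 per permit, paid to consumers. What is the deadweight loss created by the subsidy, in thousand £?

Before the subsidy: set 343 − 2p = 1.5p + 98 → p* = £70, q* = 203.
With a per-unit subsidy paid to consumers, each effectively pays p − 7, so demand becomes qd = 343 − 2(p − 7).
New equilibrium: consumers pay £67, suppliers receive £74, q = 209. (Wedge: pb − ps = −7.)
Quantity rises by |ΔQ| = |203 − 209| = 6.
DWL = ½ · t · |ΔQ| = ½ · 7 · 6 = £21.

Deadweight loss = £21 thousand.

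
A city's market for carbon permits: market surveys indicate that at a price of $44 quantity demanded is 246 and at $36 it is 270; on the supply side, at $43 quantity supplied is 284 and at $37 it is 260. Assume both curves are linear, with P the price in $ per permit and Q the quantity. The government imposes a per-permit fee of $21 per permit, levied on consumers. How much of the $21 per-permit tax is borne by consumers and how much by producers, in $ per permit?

Consumers bear $12 per permit; producers bear $9 per permit.

Demand slope: (270 − 246)/(36 − 44) = -3, so Qd = 378 − 3P.
Supply slope: (260 − 284)/(37 − 43) = 4, so Qs = 4P + 112.
Without the tax, 378 − 3P = 4P + 112 gives 7P = 266, so P* = $38 and Q* = 264.
With the tax collected from consumers, demand (in seller-price terms) shifts: Qd = 378 − 3(P + 21).
New equilibrium: consumers pay $50, producers receive $29, Q = 228. (Wedge: Pb − Ps = 21.)
Burden on consumers: $12; on producers: $9. (They sum to $21.)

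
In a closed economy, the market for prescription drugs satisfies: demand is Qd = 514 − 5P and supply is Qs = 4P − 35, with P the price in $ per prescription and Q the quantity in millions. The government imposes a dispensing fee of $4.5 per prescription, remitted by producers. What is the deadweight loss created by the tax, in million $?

Deadweight loss = $22.5 million.

Without the tax, 514 − 5P = 4P − 35 gives 9P = 549, so P* = $61 and Q* = 209.
With the tax collected from producers, supply shifts: Qs = 4(P − 4.5) − 35.
Solving gives Q = 199 with consumers paying $63 and producers receiving $58.5 (the $4.5 wedge).
Quantity falls by |ΔQ| = |209 − 199| = 10.
DWL = ½ · t · |ΔQ| = ½ · 4.5 · 10 = $22.5.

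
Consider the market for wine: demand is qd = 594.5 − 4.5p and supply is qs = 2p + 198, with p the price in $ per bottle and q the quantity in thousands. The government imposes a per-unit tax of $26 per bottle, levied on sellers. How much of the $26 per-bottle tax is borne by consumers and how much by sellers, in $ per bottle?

Before the tax: set 594.5 − 4.5p = 2p + 198 → p* = $61, q* = 320.
With the tax collected from sellers, supply shifts: qs = 2(p − 26) + 198.
New equilibrium: consumers pay $69, sellers receive $43, q = 284. (Wedge: pb − ps = 26.)
Burden on consumers: $8; on sellers: $18. (They sum to $26.)

Consumers bear $8 per bottle; sellers bear $18 per bottle.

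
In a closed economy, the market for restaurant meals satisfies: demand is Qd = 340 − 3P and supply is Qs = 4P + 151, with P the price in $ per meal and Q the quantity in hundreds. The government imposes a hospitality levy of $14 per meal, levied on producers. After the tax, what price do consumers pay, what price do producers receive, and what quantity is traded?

Consumers pay $35; producers receive $21; quantity = 235.

Before the tax: set 340 − 3P = 4P + 151 → P* = $27, Q* = 259.
With the tax collected from producers, supply shifts: Qs = 4(P − 14) + 151.
Solving gives Q = 235 with consumers paying $35 and producers receiving $21 (the $14 wedge).
The less price-elastic side of the market bears the larger share of a per-unit tax.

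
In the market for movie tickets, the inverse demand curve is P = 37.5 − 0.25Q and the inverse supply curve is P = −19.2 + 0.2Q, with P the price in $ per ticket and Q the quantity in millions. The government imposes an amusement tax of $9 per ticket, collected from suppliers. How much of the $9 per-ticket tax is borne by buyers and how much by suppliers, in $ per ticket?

Buyers bear $5 per ticket; suppliers bear $4 per ticket.

Rewrite in direct form: Qd = 150 − 4P and Qs = 5P + 96.
Without the tax, 150 − 4P = 5P + 96 gives 9P = 54, so P* = $6 and Q* = 126.
With the tax collected from suppliers, supply shifts: Qs = 5(P − 9) + 96.
New equilibrium: buyers pay $11, suppliers receive $2, Q = 106. (Wedge: Pb − Ps = 9.)
Burden on buyers: $5; on suppliers: $4. (They sum to $9.)
The less price-elastic side of the market bears the larger share of a per-unit tax.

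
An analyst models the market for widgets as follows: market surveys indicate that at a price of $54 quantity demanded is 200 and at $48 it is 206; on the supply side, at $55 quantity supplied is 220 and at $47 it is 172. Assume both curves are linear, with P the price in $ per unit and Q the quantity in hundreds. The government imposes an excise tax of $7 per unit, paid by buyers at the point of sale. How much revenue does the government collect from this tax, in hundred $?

Demand slope: (206 − 200)/(48 − 54) = -1, so Qd = 254 − P.
Supply slope: (172 − 220)/(47 − 55) = 6, so Qs = 6P − 110.
Without the tax, 254 − P = 6P − 110 gives 7P = 364, so P* = $52 and Q* = 202.
With the tax collected from buyers, demand (in seller-price terms) shifts: Qd = 254 − (P + 7).
Solving gives Q = 196 with buyers paying $58 and producers receiving $51 (the $7 wedge).
Revenue = t · Q = 7 · 196 = $1372.

Tax revenue = $1372 hundred.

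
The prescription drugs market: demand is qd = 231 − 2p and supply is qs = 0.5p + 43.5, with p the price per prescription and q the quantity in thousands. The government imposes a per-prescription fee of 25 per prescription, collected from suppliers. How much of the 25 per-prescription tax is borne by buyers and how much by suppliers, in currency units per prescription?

Before the tax: set 231 − 2p = 0.5p + 43.5 → p* = 75, q* = 81.
With the tax collected from suppliers, supply shifts: qs = 0.5(p − 25) + 43.5.
Solving gives q = 71 with buyers paying 80 and suppliers receiving 55 (the 25 wedge).
Burden on buyers: 5; on suppliers: 20. (They sum to 25.)
The less price-elastic side of the market bears the larger share of a per-unit tax.

Buyers bear 5 per prescription; suppliers bear 20 per prescription.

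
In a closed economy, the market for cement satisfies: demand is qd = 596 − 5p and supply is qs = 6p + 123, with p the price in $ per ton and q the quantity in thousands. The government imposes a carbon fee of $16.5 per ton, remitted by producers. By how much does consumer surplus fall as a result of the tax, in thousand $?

Without the tax, 596 − 5p = 6p + 123 gives 11p = 473, so p* = $43 and q* = 381.
With the tax collected from producers, supply shifts: qs = 6(p − 16.5) + 123.
Solving gives q = 336 with buyers paying $52 and producers receiving $35.5 (the $16.5 wedge).
ΔCS is the trapezoid between Q = 336 and Q = 381 of height $9: ½ · (381 + 336) · 9 = $3226.5.

Consumer surplus falls by $3226.5 thousand.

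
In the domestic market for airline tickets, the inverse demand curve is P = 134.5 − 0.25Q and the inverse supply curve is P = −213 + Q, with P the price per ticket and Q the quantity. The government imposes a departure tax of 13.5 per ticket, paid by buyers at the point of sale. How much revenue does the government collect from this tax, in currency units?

Inverting to Q(P) form: Qd = 538 − 4P; Qs = P + 213.
Without the tax, 538 − 4P = P + 213 gives 5P = 325, so P* = 65 and Q* = 278.
With the tax collected from buyers, demand (in seller-price terms) shifts: Qd = 538 − 4(P + 13.5).
New equilibrium: buyers pay 67.7, suppliers receive 54.2, Q = 267.2. (Wedge: Pb − Ps = 13.5.)
Revenue = t · Q = 13.5 · 267.2 = 3607.2.

Tax revenue = 3607.2.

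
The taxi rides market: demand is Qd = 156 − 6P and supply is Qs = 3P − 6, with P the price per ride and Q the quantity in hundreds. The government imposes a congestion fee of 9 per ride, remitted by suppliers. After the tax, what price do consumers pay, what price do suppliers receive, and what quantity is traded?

Without the tax, 156 − 6P = 3P − 6 gives 9P = 162, so P* = 18 and Q* = 48.
With the tax collected from suppliers, supply shifts: Qs = 3(P − 9) − 6.
Solving gives Q = 30 with consumers paying 21 and suppliers receiving 12 (the 9 wedge).

Consumers pay 21; suppliers receive 12; quantity = 30.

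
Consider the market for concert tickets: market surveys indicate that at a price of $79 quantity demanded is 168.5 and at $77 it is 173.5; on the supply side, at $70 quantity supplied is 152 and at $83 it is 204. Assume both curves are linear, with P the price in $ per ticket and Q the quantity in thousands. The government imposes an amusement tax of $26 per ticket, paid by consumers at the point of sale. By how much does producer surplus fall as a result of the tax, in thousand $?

Demand slope: (173.5 − 168.5)/(77 − 79) = -2.5, so Qd = 366 − 2.5P.
Supply slope: (204 − 152)/(83 − 70) = 4, so Qs = 4P − 128.
Before the tax: set 366 − 2.5P = 4P − 128 → P* = $76, Q* = 176.
With the tax collected from consumers, demand (in seller-price terms) shifts: Qd = 366 − 2.5(P + 26).
Solving gives Q = 136 with consumers paying $92 and sellers receiving $66 (the $26 wedge).
ΔPS is the trapezoid between Q = 136 and Q = 176 of height $10: ½ · (176 + 136) · 10 = $1560.

Producer surplus falls by $1560 thousand.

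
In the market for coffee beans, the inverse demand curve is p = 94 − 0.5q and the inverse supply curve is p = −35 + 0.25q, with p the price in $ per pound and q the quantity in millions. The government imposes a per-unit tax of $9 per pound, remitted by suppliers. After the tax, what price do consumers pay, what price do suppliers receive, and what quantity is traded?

Consumers pay $14; suppliers receive $5; quantity = 160.

Rewrite in direct form: qd = 188 − 2p and qs = 4p + 140.
Without the tax, 188 − 2p = 4p + 140 gives 6p = 48, so p* = $8 and q* = 172.
With the tax collected from suppliers, supply shifts: qs = 4(p − 9) + 140.
Solving gives q = 160 with consumers paying $14 and suppliers receiving $5 (the $9 wedge).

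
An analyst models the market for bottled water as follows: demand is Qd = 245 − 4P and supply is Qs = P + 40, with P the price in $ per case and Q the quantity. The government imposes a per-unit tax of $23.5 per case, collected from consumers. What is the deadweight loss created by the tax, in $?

Deadweight loss = $220.9.

Without the tax, 245 − 4P = P + 40 gives 5P = 205, so P* = $41 and Q* = 81.
With the tax collected from consumers, demand (in seller-price terms) shifts: Qd = 245 − 4(P + 23.5).
New equilibrium: consumers pay $45.7, producers receive $22.2, Q = 62.2. (Wedge: Pb − Ps = 23.5.)
Quantity falls by |ΔQ| = |81 − 62.2| = 18.8.
DWL = ½ · t · |ΔQ| = ½ · 23.5 · 18.8 = $220.9.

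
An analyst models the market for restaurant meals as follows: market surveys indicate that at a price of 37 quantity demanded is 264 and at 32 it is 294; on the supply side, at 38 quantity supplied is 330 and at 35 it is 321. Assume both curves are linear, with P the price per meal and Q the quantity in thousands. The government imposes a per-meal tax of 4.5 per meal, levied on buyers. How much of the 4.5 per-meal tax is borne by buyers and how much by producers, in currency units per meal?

Demand slope: (294 − 264)/(32 − 37) = -6, so Qd = 486 − 6P.
Supply slope: (321 − 330)/(35 − 38) = 3, so Qs = 3P + 216.
Without the tax, 486 − 6P = 3P + 216 gives 9P = 270, so P* = 30 and Q* = 306.
With the tax collected from buyers, demand (in seller-price terms) shifts: Qd = 486 − 6(P + 4.5).
New equilibrium: buyers pay 31.5, producers receive 27, Q = 297. (Wedge: Pb − Ps = 4.5.)
Burden on buyers: 1.5; on producers: 3. (They sum to 4.5.)
The less price-elastic side of the market bears the larger share of a per-unit tax.

Buyers bear 1.5 per meal; producers bear 3 per meal.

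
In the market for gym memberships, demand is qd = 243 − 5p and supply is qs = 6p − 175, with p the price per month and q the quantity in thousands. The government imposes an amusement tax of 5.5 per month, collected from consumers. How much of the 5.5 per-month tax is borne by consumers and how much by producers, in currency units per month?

Without the tax, 243 − 5p = 6p − 175 gives 11p = 418, so p* = 38 and q* = 53.
With the tax collected from consumers, demand (in seller-price terms) shifts: qd = 243 − 5(p + 5.5).
Solving gives q = 38 with consumers paying 41 and producers receiving 35.5 (the 5.5 wedge).
Burden on consumers: 3; on producers: 2.5. (They sum to 5.5.)

Consumers bear 3 per month; producers bear 2.5 per month.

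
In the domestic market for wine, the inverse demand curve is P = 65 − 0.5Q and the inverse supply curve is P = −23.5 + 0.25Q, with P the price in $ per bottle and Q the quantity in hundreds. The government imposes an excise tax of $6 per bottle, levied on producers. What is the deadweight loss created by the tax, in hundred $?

Deadweight loss = $24 hundred.

Rewrite in direct form: Qd = 130 − 2P and Qs = 4P + 94.
Before the tax: set 130 − 2P = 4P + 94 → P* = $6, Q* = 118.
With the tax collected from producers, supply shifts: Qs = 4(P − 6) + 94.
New equilibrium: buyers pay $10, producers receive $4, Q = 110. (Wedge: Pb − Ps = 6.)
Quantity falls by |ΔQ| = |118 − 110| = 8.
DWL = ½ · t · |ΔQ| = ½ · 6 · 8 = $24.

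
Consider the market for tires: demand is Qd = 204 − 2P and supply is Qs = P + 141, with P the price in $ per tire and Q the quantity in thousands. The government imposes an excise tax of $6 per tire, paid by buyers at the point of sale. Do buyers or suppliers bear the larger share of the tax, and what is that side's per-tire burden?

Suppliers bear the larger share: $4 per tire.

Before the tax: set 204 − 2P = P + 141 → P* = $21, Q* = 162.
With the tax collected from buyers, demand (in seller-price terms) shifts: Qd = 204 − 2(P + 6).
New equilibrium: buyers pay $23, suppliers receive $17, Q = 158. (Wedge: Pb − Ps = 6.)
Per-tire burden: buyers $2, suppliers $4.
Suppliers take the larger share because supply is less price-elastic here (demand slope 2 vs supply slope 1).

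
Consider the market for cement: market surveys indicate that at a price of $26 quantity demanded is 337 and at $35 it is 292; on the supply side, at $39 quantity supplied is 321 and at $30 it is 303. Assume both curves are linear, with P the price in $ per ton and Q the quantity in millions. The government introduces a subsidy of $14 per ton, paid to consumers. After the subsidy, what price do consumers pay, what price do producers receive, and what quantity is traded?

Demand slope: (292 − 337)/(35 − 26) = -5, so Qd = 467 − 5P.
Supply slope: (303 − 321)/(30 − 39) = 2, so Qs = 2P + 243.
Before the subsidy: set 467 − 5P = 2P + 243 → P* = $32, Q* = 307.
With a per-unit subsidy paid to consumers, each effectively pays P − 14, so demand becomes Qd = 467 − 5(P − 14).
Solving gives Q = 327 with consumers paying $28 and producers receiving $42 (the $14 wedge).

Consumers pay $28; producers receive $42; quantity = 327.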